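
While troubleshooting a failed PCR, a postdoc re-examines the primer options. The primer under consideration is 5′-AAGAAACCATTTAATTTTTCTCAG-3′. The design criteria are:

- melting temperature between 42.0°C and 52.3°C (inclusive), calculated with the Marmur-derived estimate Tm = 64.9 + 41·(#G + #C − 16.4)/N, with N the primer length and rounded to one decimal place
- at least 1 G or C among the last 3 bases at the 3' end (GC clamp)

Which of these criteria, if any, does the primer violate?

Base counts: A=9, T=9, G=2, C=4 (length 24).
Tm: Tm = 64.9 + 41·(6 − 16.4)/24 = 47.1°C ✓
GC clamp: 3' end CAG has 2 G/C ✓

Meets all criteria.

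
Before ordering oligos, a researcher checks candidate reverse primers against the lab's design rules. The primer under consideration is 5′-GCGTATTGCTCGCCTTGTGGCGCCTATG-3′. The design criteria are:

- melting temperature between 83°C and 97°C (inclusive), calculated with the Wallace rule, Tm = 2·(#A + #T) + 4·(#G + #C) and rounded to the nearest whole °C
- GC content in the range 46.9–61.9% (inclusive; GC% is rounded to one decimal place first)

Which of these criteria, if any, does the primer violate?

Meets all criteria.

Base counts: A=2, T=9, G=9, C=8 (length 28).
Tm: Tm = 2·11 + 4·17 = 90°C ✓
GC content: GC 17/28 = 60.7% ✓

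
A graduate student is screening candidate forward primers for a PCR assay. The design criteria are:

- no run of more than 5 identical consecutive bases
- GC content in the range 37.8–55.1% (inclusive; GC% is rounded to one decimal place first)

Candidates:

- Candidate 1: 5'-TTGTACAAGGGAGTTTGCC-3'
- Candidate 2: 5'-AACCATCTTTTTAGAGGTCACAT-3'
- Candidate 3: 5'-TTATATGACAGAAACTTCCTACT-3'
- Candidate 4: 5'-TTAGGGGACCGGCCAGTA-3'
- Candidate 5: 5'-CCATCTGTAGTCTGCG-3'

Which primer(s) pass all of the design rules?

Candidate 1 (19 nt, A=4 T=6 G=6 C=3): longest run = 3 ✓; GC 9/19 = 47.4% ✓ — passes.
Candidate 2 (23 nt, A=7 T=8 G=3 C=5): longest run = 5 ✓; GC 8/23 = 34.8%, outside 37.8–55.1% ✗ — fails.
Candidate 3 (23 nt, A=8 T=8 G=2 C=5): longest run = 3 ✓; GC 7/23 = 30.4%, outside 37.8–55.1% ✗ — fails.
Candidate 4 (18 nt, A=4 T=3 G=7 C=4): longest run = 4 ✓; GC 11/18 = 61.1%, outside 37.8–55.1% ✗ — fails.
Candidate 5 (16 nt, A=2 T=5 G=4 C=5): longest run = 2 ✓; GC 9/16 = 56.3%, outside 37.8–55.1% ✗ — fails.

Candidate 1 only.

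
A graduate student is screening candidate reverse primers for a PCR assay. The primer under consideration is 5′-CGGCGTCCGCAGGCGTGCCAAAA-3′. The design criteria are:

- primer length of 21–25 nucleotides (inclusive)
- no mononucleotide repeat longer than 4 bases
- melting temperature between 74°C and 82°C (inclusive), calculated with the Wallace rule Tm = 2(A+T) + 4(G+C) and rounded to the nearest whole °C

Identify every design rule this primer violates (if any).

Base counts: A=5, T=2, G=8, C=8 (length 23).
length: length 23 ✓
homopolymer run: longest run = 4 ✓
Tm: Tm = 2·7 + 4·16 = 78°C ✓

Meets all criteria.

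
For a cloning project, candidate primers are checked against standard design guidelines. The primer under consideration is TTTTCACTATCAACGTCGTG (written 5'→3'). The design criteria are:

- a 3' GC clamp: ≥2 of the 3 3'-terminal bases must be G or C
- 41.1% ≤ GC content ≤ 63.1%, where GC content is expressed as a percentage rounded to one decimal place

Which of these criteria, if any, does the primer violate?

Base counts: A=4, T=8, G=3, C=5 (length 20).
GC clamp: 3' end GTG has 2 G/C ✓
GC content: GC 8/20 = 40.0%, outside 41.1–63.1% ✗

Fails: GC content.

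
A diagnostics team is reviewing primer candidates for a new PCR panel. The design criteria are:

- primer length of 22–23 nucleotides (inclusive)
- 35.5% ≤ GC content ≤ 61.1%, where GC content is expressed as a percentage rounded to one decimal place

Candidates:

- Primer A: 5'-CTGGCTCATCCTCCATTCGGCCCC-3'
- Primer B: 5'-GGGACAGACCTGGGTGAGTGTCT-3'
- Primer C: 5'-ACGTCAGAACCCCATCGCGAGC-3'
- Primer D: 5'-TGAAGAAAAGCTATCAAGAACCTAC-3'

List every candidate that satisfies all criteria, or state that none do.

Primer B only.

Primer A (24 nt, A=2 T=6 G=4 C=12): length 24, outside 22–23 ✗; GC 16/24 = 66.7%, outside 35.5–61.1% ✗ — fails.
Primer B (23 nt, A=4 T=5 G=10 C=4): length 23 ✓; GC 14/23 = 60.9% ✓ — passes.
Primer C (22 nt, A=6 T=2 G=5 C=9): length 22 ✓; GC 14/22 = 63.6%, outside 35.5–61.1% ✗ — fails.
Primer D (25 nt, A=12 T=4 G=4 C=5): length 25, outside 22–23 ✗; GC 9/25 = 36.0% ✓ — fails.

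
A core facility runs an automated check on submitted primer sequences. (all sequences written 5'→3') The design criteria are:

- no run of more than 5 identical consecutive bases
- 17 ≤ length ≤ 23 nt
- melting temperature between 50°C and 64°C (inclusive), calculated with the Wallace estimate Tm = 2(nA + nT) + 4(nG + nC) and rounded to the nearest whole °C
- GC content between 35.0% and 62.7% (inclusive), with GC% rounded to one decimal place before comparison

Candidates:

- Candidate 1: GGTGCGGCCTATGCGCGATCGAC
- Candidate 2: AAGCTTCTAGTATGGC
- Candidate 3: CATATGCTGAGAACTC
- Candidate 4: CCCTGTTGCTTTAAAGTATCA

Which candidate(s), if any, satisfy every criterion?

Candidate 1 (23 nt, A=3 T=4 G=9 C=7): longest run = 2 ✓; length 23 ✓; Tm = 2·7 + 4·16 = 78°C, outside 50–64°C ✗; GC 16/23 = 69.6%, outside 35.0–62.7% ✗ — fails.
Candidate 2 (16 nt, A=4 T=5 G=4 C=3): longest run = 2 ✓; length 16, outside 17–23 ✗; Tm = 2·9 + 4·7 = 46°C, outside 50–64°C ✗; GC 7/16 = 43.8% ✓ — fails.
Candidate 3 (16 nt, A=5 T=4 G=3 C=4): longest run = 2 ✓; length 16, outside 17–23 ✗; Tm = 2·9 + 4·7 = 46°C, outside 50–64°C ✗; GC 7/16 = 43.8% ✓ — fails.
Candidate 4 (21 nt, A=5 T=8 G=3 C=5): longest run = 3 ✓; length 21 ✓; Tm = 2·13 + 4·8 = 58°C ✓; GC 8/21 = 38.1% ✓ — passes.

Candidate 4 only.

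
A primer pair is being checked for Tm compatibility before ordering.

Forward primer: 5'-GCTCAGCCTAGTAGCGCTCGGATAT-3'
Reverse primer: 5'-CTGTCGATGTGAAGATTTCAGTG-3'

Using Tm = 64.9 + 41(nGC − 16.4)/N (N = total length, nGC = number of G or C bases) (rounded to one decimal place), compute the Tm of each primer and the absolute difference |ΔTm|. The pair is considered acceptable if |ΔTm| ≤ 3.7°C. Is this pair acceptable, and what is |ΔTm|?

|ΔTm| = 7.5°C; the pair is not acceptable.

Forward: G+C = 14, N = 25 → Tm = 64.9 + 41·(14 − 16.4)/25 = 61.0°C.
Reverse: G+C = 10, N = 23 → Tm = 64.9 + 41·(10 − 16.4)/23 = 53.5°C.
|ΔTm| = |61.0 − 53.5| = 7.5°C, > 3.7°C.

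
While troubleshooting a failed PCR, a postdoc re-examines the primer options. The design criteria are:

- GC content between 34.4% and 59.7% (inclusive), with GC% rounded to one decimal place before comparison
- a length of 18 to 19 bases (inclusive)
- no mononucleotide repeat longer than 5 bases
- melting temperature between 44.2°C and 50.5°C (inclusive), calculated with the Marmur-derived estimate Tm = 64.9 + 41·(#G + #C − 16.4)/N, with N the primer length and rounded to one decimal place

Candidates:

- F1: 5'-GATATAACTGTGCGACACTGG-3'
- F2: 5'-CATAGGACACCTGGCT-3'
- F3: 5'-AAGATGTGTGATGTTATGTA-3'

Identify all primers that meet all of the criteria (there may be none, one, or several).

None of the candidates satisfy all criteria.

F1 (21 nt, A=6 T=5 G=6 C=4): GC 10/21 = 47.6% ✓; length 21, outside 18–19 ✗; longest run = 2 ✓; Tm = 64.9 + 41·(10 − 16.4)/21 = 52.4°C, outside 44.2–50.5°C ✗ — fails.
F2 (16 nt, A=4 T=3 G=4 C=5): GC 9/16 = 56.3% ✓; length 16, outside 18–19 ✗; longest run = 2 ✓; Tm = 64.9 + 41·(9 − 16.4)/16 = 45.9°C ✓ — fails.
F3 (20 nt, A=6 T=8 G=6 C=0): GC 6/20 = 30.0%, outside 34.4–59.7% ✗; length 20, outside 18–19 ✗; longest run = 2 ✓; Tm = 64.9 + 41·(6 − 16.4)/20 = 43.6°C, outside 44.2–50.5°C ✗ — fails.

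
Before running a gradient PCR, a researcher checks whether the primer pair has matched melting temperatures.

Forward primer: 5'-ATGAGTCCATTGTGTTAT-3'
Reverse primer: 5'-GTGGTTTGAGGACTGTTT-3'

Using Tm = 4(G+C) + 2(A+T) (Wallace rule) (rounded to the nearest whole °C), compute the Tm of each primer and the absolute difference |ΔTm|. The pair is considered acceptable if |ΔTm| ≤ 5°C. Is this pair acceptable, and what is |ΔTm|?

|ΔTm| = 4°C; the pair is acceptable.

Forward: A=4 T=8 G=4 C=2 → Tm = 2·12 + 4·6 = 48°C.
Reverse: A=2 T=8 G=7 C=1 → Tm = 2·10 + 4·8 = 52°C.
|ΔTm| = |48 − 52| = 4°C, ≤ 5°C.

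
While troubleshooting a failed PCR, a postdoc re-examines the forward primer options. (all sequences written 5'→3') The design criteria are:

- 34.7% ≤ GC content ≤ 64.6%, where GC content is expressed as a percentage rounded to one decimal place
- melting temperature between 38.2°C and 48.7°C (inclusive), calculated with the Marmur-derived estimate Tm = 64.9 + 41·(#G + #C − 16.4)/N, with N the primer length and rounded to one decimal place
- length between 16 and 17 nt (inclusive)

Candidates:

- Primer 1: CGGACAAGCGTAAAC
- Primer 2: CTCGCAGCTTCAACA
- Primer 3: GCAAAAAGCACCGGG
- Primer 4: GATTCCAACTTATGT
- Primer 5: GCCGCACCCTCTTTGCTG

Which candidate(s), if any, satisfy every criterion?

Primer 1 (15 nt, A=6 T=1 G=4 C=4): GC 8/15 = 53.3% ✓; Tm = 64.9 + 41·(8 − 16.4)/15 = 41.9°C ✓; length 15, outside 16–17 ✗ — fails.
Primer 2 (15 nt, A=4 T=3 G=2 C=6): GC 8/15 = 53.3% ✓; Tm = 64.9 + 41·(8 − 16.4)/15 = 41.9°C ✓; length 15, outside 16–17 ✗ — fails.
Primer 3 (15 nt, A=6 T=0 G=5 C=4): GC 9/15 = 60.0% ✓; Tm = 64.9 + 41·(9 − 16.4)/15 = 44.7°C ✓; length 15, outside 16–17 ✗ — fails.
Primer 4 (15 nt, A=4 T=6 G=2 C=3): GC 5/15 = 33.3%, outside 34.7–64.6% ✗; Tm = 64.9 + 41·(5 − 16.4)/15 = 33.7°C, outside 38.2–48.7°C ✗; length 15, outside 16–17 ✗ — fails.
Primer 5 (18 nt, A=1 T=5 G=4 C=8): GC 12/18 = 66.7%, outside 34.7–64.6% ✗; Tm = 64.9 + 41·(12 − 16.4)/18 = 54.9°C, outside 38.2–48.7°C ✗; length 18, outside 16–17 ✗ — fails.

None of the candidates satisfy all criteria.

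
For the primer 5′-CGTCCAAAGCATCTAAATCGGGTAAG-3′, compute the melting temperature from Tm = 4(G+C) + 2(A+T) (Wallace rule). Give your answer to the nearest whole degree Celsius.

Base counts: A=9, T=5, G=6, C=6 (length 26).
Tm = 2·(9+5) + 4·(6+6) = 2·14 + 4·12 = 28 + 48 = 76°C.

76°C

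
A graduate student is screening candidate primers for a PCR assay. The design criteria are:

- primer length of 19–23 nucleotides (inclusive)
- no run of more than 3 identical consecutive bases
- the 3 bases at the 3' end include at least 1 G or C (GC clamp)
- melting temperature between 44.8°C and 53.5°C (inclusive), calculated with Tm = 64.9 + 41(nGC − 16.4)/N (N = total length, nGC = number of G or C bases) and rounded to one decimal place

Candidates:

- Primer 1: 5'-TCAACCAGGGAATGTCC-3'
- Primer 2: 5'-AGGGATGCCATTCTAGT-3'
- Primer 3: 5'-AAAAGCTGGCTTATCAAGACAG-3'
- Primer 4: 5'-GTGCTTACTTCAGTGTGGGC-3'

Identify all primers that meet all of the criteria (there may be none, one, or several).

Primer 1 (17 nt, A=5 T=3 G=4 C=5): length 17, outside 19–23 ✗; longest run = 3 ✓; 3' end TCC has 2 G/C ✓; Tm = 64.9 + 41·(9 − 16.4)/17 = 47.1°C ✓ — fails.
Primer 2 (17 nt, A=4 T=5 G=5 C=3): length 17, outside 19–23 ✗; longest run = 3 ✓; 3' end AGT has 1 G/C ✓; Tm = 64.9 + 41·(8 − 16.4)/17 = 44.6°C, outside 44.8–53.5°C ✗ — fails.
Primer 3 (22 nt, A=9 T=4 G=5 C=4): length 22 ✓; longest run = 4, exceeds 3 ✗; 3' end CAG has 2 G/C ✓; Tm = 64.9 + 41·(9 − 16.4)/22 = 51.1°C ✓ — fails.
Primer 4 (20 nt, A=2 T=7 G=7 C=4): length 20 ✓; longest run = 3 ✓; 3' end GGC has 3 G/C ✓; Tm = 64.9 + 41·(11 − 16.4)/20 = 53.8°C, outside 44.8–53.5°C ✗ — fails.

None of the candidates satisfy all criteria.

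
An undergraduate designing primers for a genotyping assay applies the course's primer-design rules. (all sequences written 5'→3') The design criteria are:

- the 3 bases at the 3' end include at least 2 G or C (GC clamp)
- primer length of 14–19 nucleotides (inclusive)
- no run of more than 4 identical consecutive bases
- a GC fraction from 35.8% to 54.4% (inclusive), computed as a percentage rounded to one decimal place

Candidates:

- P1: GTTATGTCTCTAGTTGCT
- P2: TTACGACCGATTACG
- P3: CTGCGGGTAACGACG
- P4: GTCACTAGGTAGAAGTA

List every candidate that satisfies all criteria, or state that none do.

P1 (18 nt, A=2 T=9 G=4 C=3): 3' end GCT has 2 G/C ✓; length 18 ✓; longest run = 2 ✓; GC 7/18 = 38.9% ✓ — passes.
P2 (15 nt, A=4 T=4 G=3 C=4): 3' end ACG has 2 G/C ✓; length 15 ✓; longest run = 2 ✓; GC 7/15 = 46.7% ✓ — passes.
P3 (15 nt, A=3 T=2 G=6 C=4): 3' end ACG has 2 G/C ✓; length 15 ✓; longest run = 3 ✓; GC 10/15 = 66.7%, outside 35.8–54.4% ✗ — fails.
P4 (17 nt, A=6 T=4 G=5 C=2): 3' end GTA has 1 G/C, need ≥2 ✗; length 17 ✓; longest run = 2 ✓; GC 7/17 = 41.2% ✓ — fails.

P1 and P2.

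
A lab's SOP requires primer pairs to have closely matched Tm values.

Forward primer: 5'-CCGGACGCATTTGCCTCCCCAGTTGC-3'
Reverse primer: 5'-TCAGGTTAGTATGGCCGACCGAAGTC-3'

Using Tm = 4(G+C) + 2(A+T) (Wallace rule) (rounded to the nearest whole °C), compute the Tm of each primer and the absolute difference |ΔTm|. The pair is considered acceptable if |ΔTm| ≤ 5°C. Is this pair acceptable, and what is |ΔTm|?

|ΔTm| = 6°C; the pair is not acceptable.

Forward: A=3 T=6 G=6 C=11 → Tm = 2·9 + 4·17 = 86°C.
Reverse: A=6 T=6 G=8 C=6 → Tm = 2·12 + 4·14 = 80°C.
|ΔTm| = |86 − 80| = 6°C, > 5°C.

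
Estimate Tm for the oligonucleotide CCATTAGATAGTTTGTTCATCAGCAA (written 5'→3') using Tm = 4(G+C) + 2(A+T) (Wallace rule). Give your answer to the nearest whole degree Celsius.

Base counts: A=8, T=9, G=4, C=5 (length 26).
Tm = 2·(8+9) + 4·(4+5) = 2·17 + 4·9 = 34 + 36 = 70°C.

70°C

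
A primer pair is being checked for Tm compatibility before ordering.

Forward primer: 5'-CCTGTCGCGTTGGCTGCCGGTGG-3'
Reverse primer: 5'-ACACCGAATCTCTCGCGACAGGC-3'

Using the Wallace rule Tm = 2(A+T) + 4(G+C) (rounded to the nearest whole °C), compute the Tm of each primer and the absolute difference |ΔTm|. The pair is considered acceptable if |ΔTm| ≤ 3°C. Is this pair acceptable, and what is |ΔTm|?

|ΔTm| = 6°C; the pair is not acceptable.

Forward: A=0 T=6 G=10 C=7 → Tm = 2·6 + 4·17 = 80°C.
Reverse: A=6 T=3 G=5 C=9 → Tm = 2·9 + 4·14 = 74°C.
|ΔTm| = |80 − 74| = 6°C, > 3°C.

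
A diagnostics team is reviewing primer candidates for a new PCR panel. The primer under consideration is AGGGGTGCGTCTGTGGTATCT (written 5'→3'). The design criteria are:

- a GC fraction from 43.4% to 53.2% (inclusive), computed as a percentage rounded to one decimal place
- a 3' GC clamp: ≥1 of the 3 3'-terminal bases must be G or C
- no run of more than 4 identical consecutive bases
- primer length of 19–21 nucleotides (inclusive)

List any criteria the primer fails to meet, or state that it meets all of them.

Base counts: A=2, T=7, G=9, C=3 (length 21).
GC content: GC 12/21 = 57.1%, outside 43.4–53.2% ✗
GC clamp: 3' end TCT has 1 G/C ✓
homopolymer run: longest run = 4 ✓
length: length 21 ✓

Fails: GC content.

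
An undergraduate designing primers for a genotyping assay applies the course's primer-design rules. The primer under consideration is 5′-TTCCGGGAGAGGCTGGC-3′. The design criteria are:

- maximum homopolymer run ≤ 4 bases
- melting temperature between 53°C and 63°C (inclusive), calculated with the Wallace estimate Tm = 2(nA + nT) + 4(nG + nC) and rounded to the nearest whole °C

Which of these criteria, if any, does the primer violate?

Meets all criteria.

Base counts: A=2, T=3, G=8, C=4 (length 17).
homopolymer run: longest run = 3 ✓
Tm: Tm = 2·5 + 4·12 = 58°C ✓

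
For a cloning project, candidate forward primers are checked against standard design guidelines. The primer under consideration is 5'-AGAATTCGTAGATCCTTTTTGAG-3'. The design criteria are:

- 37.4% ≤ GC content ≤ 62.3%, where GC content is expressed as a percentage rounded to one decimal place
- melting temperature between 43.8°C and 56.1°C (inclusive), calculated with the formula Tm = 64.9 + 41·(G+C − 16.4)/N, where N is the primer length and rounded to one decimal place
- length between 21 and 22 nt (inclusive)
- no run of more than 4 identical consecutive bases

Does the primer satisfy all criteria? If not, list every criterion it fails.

Base counts: A=6, T=9, G=5, C=3 (length 23).
GC content: GC 8/23 = 34.8%, outside 37.4–62.3% ✗
Tm: Tm = 64.9 + 41·(8 − 16.4)/23 = 49.9°C ✓
length: length 23, outside 21–22 ✗
homopolymer run: longest run = 5, exceeds 4 ✗

Fails: GC content, length, homopolymer run.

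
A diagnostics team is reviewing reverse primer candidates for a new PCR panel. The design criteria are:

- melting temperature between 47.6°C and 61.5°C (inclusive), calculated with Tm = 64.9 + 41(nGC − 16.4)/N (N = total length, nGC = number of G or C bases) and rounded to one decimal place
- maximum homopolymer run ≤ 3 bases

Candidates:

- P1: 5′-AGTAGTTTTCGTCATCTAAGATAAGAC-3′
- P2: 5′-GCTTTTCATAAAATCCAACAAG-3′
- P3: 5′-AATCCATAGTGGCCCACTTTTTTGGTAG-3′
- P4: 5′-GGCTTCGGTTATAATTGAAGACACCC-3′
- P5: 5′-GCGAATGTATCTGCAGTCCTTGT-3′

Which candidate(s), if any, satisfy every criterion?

P1 (27 nt, A=9 T=9 G=5 C=4): Tm = 64.9 + 41·(9 − 16.4)/27 = 53.7°C ✓; longest run = 4, exceeds 3 ✗ — fails.
P2 (22 nt, A=9 T=6 G=2 C=5): Tm = 64.9 + 41·(7 − 16.4)/22 = 47.4°C, outside 47.6–61.5°C ✗; longest run = 4, exceeds 3 ✗ — fails.
P3 (28 nt, A=6 T=10 G=6 C=6): Tm = 64.9 + 41·(12 − 16.4)/28 = 58.5°C ✓; longest run = 6, exceeds 3 ✗ — fails.
P4 (26 nt, A=7 T=7 G=6 C=6): Tm = 64.9 + 41·(12 − 16.4)/26 = 58.0°C ✓; longest run = 3 ✓ — passes.
P5 (23 nt, A=4 T=8 G=6 C=5): Tm = 64.9 + 41·(11 − 16.4)/23 = 55.3°C ✓; longest run = 2 ✓ — passes.

P4 and P5.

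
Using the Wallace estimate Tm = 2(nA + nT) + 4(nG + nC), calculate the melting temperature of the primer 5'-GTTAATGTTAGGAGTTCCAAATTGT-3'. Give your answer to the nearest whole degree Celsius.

66°C

Base counts: A=7, T=10, G=6, C=2 (length 25).
Tm = 2·(7+10) + 4·(6+2) = 2·17 + 4·8 = 34 + 32 = 66°C.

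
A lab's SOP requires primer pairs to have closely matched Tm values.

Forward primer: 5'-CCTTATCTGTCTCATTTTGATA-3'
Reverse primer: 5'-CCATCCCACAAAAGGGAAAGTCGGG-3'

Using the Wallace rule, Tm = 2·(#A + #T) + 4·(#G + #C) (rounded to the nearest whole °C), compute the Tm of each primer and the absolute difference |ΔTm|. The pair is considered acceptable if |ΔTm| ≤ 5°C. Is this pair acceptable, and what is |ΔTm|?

|ΔTm| = 20°C; the pair is not acceptable.

Forward: A=4 T=11 G=2 C=5 → Tm = 2·15 + 4·7 = 58°C.
Reverse: A=9 T=2 G=7 C=7 → Tm = 2·11 + 4·14 = 78°C.
|ΔTm| = |58 − 78| = 20°C, > 5°C.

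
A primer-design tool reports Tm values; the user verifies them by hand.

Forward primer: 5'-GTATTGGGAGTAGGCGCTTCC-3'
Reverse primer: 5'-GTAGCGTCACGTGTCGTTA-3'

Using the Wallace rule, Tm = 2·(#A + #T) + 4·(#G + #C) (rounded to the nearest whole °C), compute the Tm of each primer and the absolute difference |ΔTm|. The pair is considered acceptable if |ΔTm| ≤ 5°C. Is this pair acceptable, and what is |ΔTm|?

Forward: A=3 T=6 G=8 C=4 → Tm = 2·9 + 4·12 = 66°C.
Reverse: A=3 T=6 G=6 C=4 → Tm = 2·9 + 4·10 = 58°C.
|ΔTm| = |66 − 58| = 8°C, > 5°C.

|ΔTm| = 8°C; the pair is not acceptable.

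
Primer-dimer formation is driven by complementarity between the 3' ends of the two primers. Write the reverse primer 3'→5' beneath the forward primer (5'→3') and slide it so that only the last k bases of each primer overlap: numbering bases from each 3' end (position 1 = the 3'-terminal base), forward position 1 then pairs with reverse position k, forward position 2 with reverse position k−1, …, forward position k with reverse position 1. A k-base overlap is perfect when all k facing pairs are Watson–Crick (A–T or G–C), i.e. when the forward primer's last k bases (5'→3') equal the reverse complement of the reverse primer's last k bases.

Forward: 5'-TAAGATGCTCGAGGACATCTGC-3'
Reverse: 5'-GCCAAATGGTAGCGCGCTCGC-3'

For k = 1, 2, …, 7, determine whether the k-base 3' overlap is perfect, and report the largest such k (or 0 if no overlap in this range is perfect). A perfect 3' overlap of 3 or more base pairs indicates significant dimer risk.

Last 7 bases (5'→3') — forward …CATCTGC, reverse …CGCTCGC.
Reverse complement of the reverse primer's last 7 bases: GCGAGCG; its first k bases are the reverse complement of the reverse primer's last k bases, so a perfect k-base overlap needs the forward primer's last k bases to equal them.
Comparing (forward last k vs required): k=1: C vs G ✗; k=2: GC vs GC ✓; k=3: TGC vs GCG ✗; k=4: CTGC vs GCGA ✗; k=5: TCTGC vs GCGAG ✗; k=6: ATCTGC vs GCGAGC ✗; k=7: CATCTGC vs GCGAGCG ✗.
Only k = 2 is perfect, so the longest perfect 3' overlap is 2.

Longest perfect overlap: 2 complementary base pairs; below the dimer-risk threshold (threshold 3).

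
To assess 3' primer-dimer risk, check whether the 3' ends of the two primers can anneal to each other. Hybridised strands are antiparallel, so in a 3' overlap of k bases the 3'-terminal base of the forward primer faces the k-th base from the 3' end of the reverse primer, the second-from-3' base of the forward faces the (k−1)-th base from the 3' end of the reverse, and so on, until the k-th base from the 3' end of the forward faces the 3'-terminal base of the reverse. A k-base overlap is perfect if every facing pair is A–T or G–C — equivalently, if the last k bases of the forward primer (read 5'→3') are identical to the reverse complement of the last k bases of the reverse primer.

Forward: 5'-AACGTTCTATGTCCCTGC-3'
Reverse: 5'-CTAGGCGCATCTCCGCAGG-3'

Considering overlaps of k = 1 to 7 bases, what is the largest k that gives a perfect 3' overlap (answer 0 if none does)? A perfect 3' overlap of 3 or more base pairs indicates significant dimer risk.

Longest perfect overlap: 5 complementary base pairs; significant dimer risk (threshold 3).

Last 7 bases (5'→3') — forward …TCCCTGC, reverse …CCGCAGG.
Reverse complement of the reverse primer's last 7 bases: CCTGCGG; its first k bases are the reverse complement of the reverse primer's last k bases, so a perfect k-base overlap needs the forward primer's last k bases to equal them.
Comparing (forward last k vs required): k=1: C vs C ✓; k=2: GC vs CC ✗; k=3: TGC vs CCT ✗; k=4: CTGC vs CCTG ✗; k=5: CCTGC vs CCTGC ✓; k=6: CCCTGC vs CCTGCG ✗; k=7: TCCCTGC vs CCTGCGG ✗.
Perfect overlaps at k = 1, 5; the largest is 5.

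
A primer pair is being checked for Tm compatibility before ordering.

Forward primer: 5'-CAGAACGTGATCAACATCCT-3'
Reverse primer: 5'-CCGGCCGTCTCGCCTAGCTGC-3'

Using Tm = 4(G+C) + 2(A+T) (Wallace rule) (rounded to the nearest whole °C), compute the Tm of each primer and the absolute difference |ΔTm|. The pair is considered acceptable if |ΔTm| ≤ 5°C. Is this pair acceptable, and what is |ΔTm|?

Forward: A=7 T=4 G=3 C=6 → Tm = 2·11 + 4·9 = 58°C.
Reverse: A=1 T=4 G=6 C=10 → Tm = 2·5 + 4·16 = 74°C.
|ΔTm| = |58 − 74| = 16°C, > 5°C.

|ΔTm| = 16°C; the pair is not acceptable.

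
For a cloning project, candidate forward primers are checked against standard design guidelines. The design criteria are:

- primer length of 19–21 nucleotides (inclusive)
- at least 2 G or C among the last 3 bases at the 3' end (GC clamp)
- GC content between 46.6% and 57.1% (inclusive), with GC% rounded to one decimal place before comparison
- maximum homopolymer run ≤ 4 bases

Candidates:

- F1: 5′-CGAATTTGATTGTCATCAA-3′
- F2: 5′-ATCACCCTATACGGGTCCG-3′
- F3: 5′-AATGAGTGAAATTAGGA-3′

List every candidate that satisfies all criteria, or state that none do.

None of the candidates satisfy all criteria.

F1 (19 nt, A=6 T=7 G=3 C=3): length 19 ✓; 3' end CAA has 1 G/C, need ≥2 ✗; GC 6/19 = 31.6%, outside 46.6–57.1% ✗; longest run = 3 ✓ — fails.
F2 (19 nt, A=4 T=4 G=4 C=7): length 19 ✓; 3' end CCG has 3 G/C ✓; GC 11/19 = 57.9%, outside 46.6–57.1% ✗; longest run = 3 ✓ — fails.
F3 (17 nt, A=8 T=4 G=5 C=0): length 17, outside 19–21 ✗; 3' end GGA has 2 G/C ✓; GC 5/17 = 29.4%, outside 46.6–57.1% ✗; longest run = 3 ✓ — fails.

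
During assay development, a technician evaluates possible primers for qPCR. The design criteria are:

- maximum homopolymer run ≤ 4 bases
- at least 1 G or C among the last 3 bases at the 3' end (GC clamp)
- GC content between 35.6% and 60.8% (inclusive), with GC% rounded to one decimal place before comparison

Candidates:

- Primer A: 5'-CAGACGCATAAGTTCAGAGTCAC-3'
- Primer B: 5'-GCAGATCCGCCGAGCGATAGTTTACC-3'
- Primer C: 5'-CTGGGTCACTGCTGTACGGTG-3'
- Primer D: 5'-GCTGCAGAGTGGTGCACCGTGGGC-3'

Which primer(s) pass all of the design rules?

Primer A (23 nt, A=8 T=4 G=5 C=6): longest run = 2 ✓; 3' end CAC has 2 G/C ✓; GC 11/23 = 47.8% ✓ — passes.
Primer B (26 nt, A=6 T=5 G=7 C=8): longest run = 3 ✓; 3' end ACC has 2 G/C ✓; GC 15/26 = 57.7% ✓ — passes.
Primer C (21 nt, A=2 T=6 G=8 C=5): longest run = 3 ✓; 3' end GTG has 2 G/C ✓; GC 13/21 = 61.9%, outside 35.6–60.8% ✗ — fails.
Primer D (24 nt, A=3 T=4 G=11 C=6): longest run = 3 ✓; 3' end GGC has 3 G/C ✓; GC 17/24 = 70.8%, outside 35.6–60.8% ✗ — fails.

Primer A and Primer B.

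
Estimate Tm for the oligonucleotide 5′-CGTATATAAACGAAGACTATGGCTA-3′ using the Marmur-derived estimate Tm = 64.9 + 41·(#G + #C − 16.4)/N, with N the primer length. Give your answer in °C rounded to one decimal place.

Base counts: A=10, T=6, G=5, C=4; G+C = 9, N = 25.
Tm = 64.9 + 41·(9 − 16.4)/25 = 64.9 + -303.40/25 = 52.8°C.

52.8°C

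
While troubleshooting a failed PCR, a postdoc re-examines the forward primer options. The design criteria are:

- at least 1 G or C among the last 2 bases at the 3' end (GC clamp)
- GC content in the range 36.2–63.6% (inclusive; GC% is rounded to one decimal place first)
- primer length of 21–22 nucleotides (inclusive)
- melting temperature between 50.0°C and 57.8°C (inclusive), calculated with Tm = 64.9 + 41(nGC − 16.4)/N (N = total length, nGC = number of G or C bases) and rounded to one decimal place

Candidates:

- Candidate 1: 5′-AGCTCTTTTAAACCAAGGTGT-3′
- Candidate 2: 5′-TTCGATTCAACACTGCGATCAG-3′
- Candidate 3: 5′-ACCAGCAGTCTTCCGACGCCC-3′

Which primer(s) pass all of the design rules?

Candidate 1 (21 nt, A=6 T=7 G=4 C=4): 3' end GT has 1 G/C ✓; GC 8/21 = 38.1% ✓; length 21 ✓; Tm = 64.9 + 41·(8 − 16.4)/21 = 48.5°C, outside 50.0–57.8°C ✗ — fails.
Candidate 2 (22 nt, A=6 T=6 G=4 C=6): 3' end AG has 1 G/C ✓; GC 10/22 = 45.5% ✓; length 22 ✓; Tm = 64.9 + 41·(10 − 16.4)/22 = 53.0°C ✓ — passes.
Candidate 3 (21 nt, A=4 T=3 G=4 C=10): 3' end CC has 2 G/C ✓; GC 14/21 = 66.7%, outside 36.2–63.6% ✗; length 21 ✓; Tm = 64.9 + 41·(14 − 16.4)/21 = 60.2°C, outside 50.0–57.8°C ✗ — fails.

Candidate 2 only.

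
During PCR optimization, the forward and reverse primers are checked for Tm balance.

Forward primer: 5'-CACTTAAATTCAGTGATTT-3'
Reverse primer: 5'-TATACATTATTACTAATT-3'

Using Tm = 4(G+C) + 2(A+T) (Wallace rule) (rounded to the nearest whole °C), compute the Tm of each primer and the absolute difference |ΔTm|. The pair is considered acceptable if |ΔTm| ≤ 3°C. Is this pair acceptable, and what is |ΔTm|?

Forward: A=6 T=8 G=2 C=3 → Tm = 2·14 + 4·5 = 48°C.
Reverse: A=7 T=9 G=0 C=2 → Tm = 2·16 + 4·2 = 40°C.
|ΔTm| = |48 − 40| = 8°C, > 3°C.

|ΔTm| = 8°C; the pair is not acceptable.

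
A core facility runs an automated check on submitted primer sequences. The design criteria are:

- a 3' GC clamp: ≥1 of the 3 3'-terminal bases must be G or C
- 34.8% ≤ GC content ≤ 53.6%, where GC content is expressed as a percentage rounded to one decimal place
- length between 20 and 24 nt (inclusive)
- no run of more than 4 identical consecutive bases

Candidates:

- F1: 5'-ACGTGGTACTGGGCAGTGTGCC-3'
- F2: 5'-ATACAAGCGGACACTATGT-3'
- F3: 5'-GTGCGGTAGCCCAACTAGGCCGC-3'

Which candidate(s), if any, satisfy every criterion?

F1 (22 nt, A=3 T=5 G=9 C=5): 3' end GCC has 3 G/C ✓; GC 14/22 = 63.6%, outside 34.8–53.6% ✗; length 22 ✓; longest run = 3 ✓ — fails.
F2 (19 nt, A=7 T=4 G=4 C=4): 3' end TGT has 1 G/C ✓; GC 8/19 = 42.1% ✓; length 19, outside 20–24 ✗; longest run = 2 ✓ — fails.
F3 (23 nt, A=4 T=3 G=8 C=8): 3' end CGC has 3 G/C ✓; GC 16/23 = 69.6%, outside 34.8–53.6% ✗; length 23 ✓; longest run = 3 ✓ — fails.

None of the candidates satisfy all criteria.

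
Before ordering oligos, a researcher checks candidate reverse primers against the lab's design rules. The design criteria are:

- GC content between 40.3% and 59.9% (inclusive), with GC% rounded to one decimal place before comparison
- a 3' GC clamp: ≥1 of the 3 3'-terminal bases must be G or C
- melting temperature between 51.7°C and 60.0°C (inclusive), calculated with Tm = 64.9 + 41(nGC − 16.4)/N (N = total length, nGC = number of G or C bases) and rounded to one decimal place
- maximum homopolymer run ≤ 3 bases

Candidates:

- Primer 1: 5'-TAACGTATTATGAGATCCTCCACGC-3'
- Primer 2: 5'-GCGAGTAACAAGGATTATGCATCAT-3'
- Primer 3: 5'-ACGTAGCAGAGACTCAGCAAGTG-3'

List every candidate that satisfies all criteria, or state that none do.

Primer 1 (25 nt, A=7 T=7 G=4 C=7): GC 11/25 = 44.0% ✓; 3' end CGC has 3 G/C ✓; Tm = 64.9 + 41·(11 − 16.4)/25 = 56.0°C ✓; longest run = 2 ✓ — passes.
Primer 2 (25 nt, A=9 T=6 G=6 C=4): GC 10/25 = 40.0%, outside 40.3–59.9% ✗; 3' end CAT has 1 G/C ✓; Tm = 64.9 + 41·(10 − 16.4)/25 = 54.4°C ✓; longest run = 2 ✓ — fails.
Primer 3 (23 nt, A=8 T=3 G=7 C=5): GC 12/23 = 52.2% ✓; 3' end GTG has 2 G/C ✓; Tm = 64.9 + 41·(12 − 16.4)/23 = 57.1°C ✓; longest run = 2 ✓ — passes.

Primer 1 and Primer 3.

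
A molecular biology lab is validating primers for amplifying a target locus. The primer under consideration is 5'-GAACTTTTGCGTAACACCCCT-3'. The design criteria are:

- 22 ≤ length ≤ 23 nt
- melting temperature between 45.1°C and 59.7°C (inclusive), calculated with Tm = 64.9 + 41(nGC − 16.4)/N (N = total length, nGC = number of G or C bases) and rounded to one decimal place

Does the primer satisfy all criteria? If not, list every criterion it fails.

Fails: length.

Base counts: A=5, T=6, G=3, C=7 (length 21).
length: length 21, outside 22–23 ✗
Tm: Tm = 64.9 + 41·(10 − 16.4)/21 = 52.4°C ✓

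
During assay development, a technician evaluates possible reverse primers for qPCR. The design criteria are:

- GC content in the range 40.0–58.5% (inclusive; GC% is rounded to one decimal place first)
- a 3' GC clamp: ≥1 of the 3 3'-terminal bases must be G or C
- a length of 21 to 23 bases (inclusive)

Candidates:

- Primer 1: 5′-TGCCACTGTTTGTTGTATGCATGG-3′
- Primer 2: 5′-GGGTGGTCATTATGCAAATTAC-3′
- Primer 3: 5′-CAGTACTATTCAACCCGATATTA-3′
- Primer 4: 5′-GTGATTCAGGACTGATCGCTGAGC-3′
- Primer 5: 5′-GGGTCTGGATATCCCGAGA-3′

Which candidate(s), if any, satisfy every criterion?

Primer 1 (24 nt, A=3 T=10 G=7 C=4): GC 11/24 = 45.8% ✓; 3' end TGG has 2 G/C ✓; length 24, outside 21–23 ✗ — fails.
Primer 2 (22 nt, A=6 T=7 G=6 C=3): GC 9/22 = 40.9% ✓; 3' end TAC has 1 G/C ✓; length 22 ✓ — passes.
Primer 3 (23 nt, A=8 T=7 G=2 C=6): GC 8/23 = 34.8%, outside 40.0–58.5% ✗; 3' end TTA has 0 G/C, need ≥1 ✗; length 23 ✓ — fails.
Primer 4 (24 nt, A=5 T=6 G=8 C=5): GC 13/24 = 54.2% ✓; 3' end AGC has 2 G/C ✓; length 24, outside 21–23 ✗ — fails.
Primer 5 (19 nt, A=4 T=4 G=7 C=4): GC 11/19 = 57.9% ✓; 3' end AGA has 1 G/C ✓; length 19, outside 21–23 ✗ — fails.

Primer 2 only.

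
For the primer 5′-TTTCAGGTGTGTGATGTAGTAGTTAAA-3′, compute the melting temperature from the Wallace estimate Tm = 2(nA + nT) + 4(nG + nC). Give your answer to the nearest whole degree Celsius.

72°C

Base counts: A=7, T=11, G=8, C=1 (length 27).
Tm = 2·(7+11) + 4·(8+1) = 2·18 + 4·9 = 36 + 36 = 72°C.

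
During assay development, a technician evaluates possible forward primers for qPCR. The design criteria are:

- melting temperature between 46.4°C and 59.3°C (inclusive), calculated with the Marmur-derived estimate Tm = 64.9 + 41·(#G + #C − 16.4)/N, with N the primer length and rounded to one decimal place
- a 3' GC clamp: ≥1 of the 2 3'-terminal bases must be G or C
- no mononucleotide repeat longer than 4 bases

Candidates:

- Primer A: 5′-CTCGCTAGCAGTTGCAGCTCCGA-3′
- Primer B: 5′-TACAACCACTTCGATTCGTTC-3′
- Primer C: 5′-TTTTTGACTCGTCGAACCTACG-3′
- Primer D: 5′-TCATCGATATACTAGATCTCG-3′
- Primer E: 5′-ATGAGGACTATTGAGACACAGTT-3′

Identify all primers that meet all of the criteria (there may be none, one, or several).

Primer A (23 nt, A=4 T=5 G=6 C=8): Tm = 64.9 + 41·(14 − 16.4)/23 = 60.6°C, outside 46.4–59.3°C ✗; 3' end GA has 1 G/C ✓; longest run = 2 ✓ — fails.
Primer B (21 nt, A=5 T=7 G=2 C=7): Tm = 64.9 + 41·(9 − 16.4)/21 = 50.5°C ✓; 3' end TC has 1 G/C ✓; longest run = 2 ✓ — passes.
Primer C (22 nt, A=4 T=8 G=4 C=6): Tm = 64.9 + 41·(10 − 16.4)/22 = 53.0°C ✓; 3' end CG has 2 G/C ✓; longest run = 5, exceeds 4 ✗ — fails.
Primer D (21 nt, A=6 T=7 G=3 C=5): Tm = 64.9 + 41·(8 − 16.4)/21 = 48.5°C ✓; 3' end CG has 2 G/C ✓; longest run = 1 ✓ — passes.
Primer E (23 nt, A=8 T=6 G=6 C=3): Tm = 64.9 + 41·(9 − 16.4)/23 = 51.7°C ✓; 3' end TT has 0 G/C, need ≥1 ✗; longest run = 2 ✓ — fails.

Primer B and Primer D.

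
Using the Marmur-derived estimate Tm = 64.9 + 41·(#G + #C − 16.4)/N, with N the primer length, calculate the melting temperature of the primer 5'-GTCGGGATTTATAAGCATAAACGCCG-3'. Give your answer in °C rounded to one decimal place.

58.0°C

Base counts: A=8, T=6, G=7, C=5; G+C = 12, N = 26.
Tm = 64.9 + 41·(12 − 16.4)/26 = 64.9 + -180.40/26 = 58.0°C.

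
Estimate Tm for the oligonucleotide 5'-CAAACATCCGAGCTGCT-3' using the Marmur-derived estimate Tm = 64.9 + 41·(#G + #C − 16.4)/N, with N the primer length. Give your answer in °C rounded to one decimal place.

47.1°C

Base counts: A=5, T=3, G=3, C=6; G+C = 9, N = 17.
Tm = 64.9 + 41·(9 − 16.4)/17 = 64.9 + -303.40/17 = 47.1°C.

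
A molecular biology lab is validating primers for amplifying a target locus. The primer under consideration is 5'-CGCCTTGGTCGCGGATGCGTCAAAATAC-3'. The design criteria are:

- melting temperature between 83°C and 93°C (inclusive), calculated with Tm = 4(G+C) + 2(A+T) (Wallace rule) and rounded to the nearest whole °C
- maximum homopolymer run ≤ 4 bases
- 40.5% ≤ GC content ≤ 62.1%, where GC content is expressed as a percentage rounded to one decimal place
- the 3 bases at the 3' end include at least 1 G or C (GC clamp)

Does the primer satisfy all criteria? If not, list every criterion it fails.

Meets all criteria.

Base counts: A=6, T=6, G=8, C=8 (length 28).
Tm: Tm = 2·12 + 4·16 = 88°C ✓
homopolymer run: longest run = 4 ✓
GC content: GC 16/28 = 57.1% ✓
GC clamp: 3' end TAC has 1 G/C ✓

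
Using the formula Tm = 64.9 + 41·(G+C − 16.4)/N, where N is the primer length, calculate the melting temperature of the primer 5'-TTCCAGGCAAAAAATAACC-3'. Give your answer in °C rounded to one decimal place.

Base counts: A=9, T=3, G=2, C=5; G+C = 7, N = 19.
Tm = 64.9 + 41·(7 − 16.4)/19 = 64.9 + -385.40/19 = 44.6°C.

44.6°C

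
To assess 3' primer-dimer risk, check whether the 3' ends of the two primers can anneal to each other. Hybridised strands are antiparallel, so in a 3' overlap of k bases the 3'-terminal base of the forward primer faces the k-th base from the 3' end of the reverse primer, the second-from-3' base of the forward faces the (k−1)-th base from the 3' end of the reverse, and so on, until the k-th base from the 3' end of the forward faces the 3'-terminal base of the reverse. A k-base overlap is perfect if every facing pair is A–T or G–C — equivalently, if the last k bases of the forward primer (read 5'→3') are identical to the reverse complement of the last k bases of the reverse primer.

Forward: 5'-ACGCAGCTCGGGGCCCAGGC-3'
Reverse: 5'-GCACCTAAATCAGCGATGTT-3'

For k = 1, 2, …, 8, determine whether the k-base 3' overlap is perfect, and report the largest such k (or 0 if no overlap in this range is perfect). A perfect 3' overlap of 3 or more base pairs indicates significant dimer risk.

Last 8 bases (5'→3') — forward …GCCCAGGC, reverse …GCGATGTT.
Reverse complement of the reverse primer's last 8 bases: AACATCGC; its first k bases are the reverse complement of the reverse primer's last k bases, so a perfect k-base overlap needs the forward primer's last k bases to equal them.
Comparing (forward last k vs required): k=1: C vs A ✗; k=2: GC vs AA ✗; k=3: GGC vs AAC ✗; k=4: AGGC vs AACA ✗; k=5: CAGGC vs AACAT ✗; k=6: CCAGGC vs AACATC ✗; k=7: CCCAGGC vs AACATCG ✗; k=8: GCCCAGGC vs AACATCGC ✗.
No overlap length from 1 to 8 is perfect, so the longest perfect 3' overlap is 0.

Longest perfect overlap: 0 complementary base pairs; below the dimer-risk threshold (threshold 3).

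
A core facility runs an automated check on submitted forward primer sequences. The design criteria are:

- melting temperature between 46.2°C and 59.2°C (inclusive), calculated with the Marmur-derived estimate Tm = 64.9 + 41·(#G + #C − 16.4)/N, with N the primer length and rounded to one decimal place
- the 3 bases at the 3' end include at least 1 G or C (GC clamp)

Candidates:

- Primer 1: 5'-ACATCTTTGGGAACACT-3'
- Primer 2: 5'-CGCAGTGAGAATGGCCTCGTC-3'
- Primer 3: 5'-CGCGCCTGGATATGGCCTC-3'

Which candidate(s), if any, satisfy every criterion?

Primer 1 (17 nt, A=5 T=5 G=3 C=4): Tm = 64.9 + 41·(7 − 16.4)/17 = 42.2°C, outside 46.2–59.2°C ✗; 3' end ACT has 1 G/C ✓ — fails.
Primer 2 (21 nt, A=4 T=4 G=7 C=6): Tm = 64.9 + 41·(13 − 16.4)/21 = 58.3°C ✓; 3' end GTC has 2 G/C ✓ — passes.
Primer 3 (19 nt, A=2 T=4 G=6 C=7): Tm = 64.9 + 41·(13 − 16.4)/19 = 57.6°C ✓; 3' end CTC has 2 G/C ✓ — passes.

Primer 2 and Primer 3.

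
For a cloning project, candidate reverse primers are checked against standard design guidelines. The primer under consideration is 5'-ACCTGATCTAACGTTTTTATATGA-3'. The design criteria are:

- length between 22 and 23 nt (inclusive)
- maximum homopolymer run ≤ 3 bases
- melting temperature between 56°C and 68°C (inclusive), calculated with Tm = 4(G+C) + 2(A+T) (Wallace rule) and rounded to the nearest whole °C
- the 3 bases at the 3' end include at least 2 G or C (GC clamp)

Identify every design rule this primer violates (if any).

Fails: length, homopolymer run, GC clamp.

Base counts: A=7, T=10, G=3, C=4 (length 24).
length: length 24, outside 22–23 ✗
homopolymer run: longest run = 5, exceeds 3 ✗
Tm: Tm = 2·17 + 4·7 = 62°C ✓
GC clamp: 3' end TGA has 1 G/C, need ≥2 ✗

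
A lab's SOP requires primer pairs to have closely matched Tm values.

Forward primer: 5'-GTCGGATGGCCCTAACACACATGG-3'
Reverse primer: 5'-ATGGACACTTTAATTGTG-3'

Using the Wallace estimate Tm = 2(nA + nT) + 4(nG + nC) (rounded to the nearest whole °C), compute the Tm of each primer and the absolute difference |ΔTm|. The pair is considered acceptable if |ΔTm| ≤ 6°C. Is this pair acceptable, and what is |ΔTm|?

|ΔTm| = 28°C; the pair is not acceptable.

Forward: A=6 T=4 G=7 C=7 → Tm = 2·10 + 4·14 = 76°C.
Reverse: A=5 T=7 G=4 C=2 → Tm = 2·12 + 4·6 = 48°C.
|ΔTm| = |76 − 48| = 28°C, > 6°C.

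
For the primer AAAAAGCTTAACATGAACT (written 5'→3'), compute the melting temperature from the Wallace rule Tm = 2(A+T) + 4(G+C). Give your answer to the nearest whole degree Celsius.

Base counts: A=10, T=4, G=2, C=3 (length 19).
Tm = 2·(10+4) + 4·(2+3) = 2·14 + 4·5 = 28 + 20 = 48°C.

48°C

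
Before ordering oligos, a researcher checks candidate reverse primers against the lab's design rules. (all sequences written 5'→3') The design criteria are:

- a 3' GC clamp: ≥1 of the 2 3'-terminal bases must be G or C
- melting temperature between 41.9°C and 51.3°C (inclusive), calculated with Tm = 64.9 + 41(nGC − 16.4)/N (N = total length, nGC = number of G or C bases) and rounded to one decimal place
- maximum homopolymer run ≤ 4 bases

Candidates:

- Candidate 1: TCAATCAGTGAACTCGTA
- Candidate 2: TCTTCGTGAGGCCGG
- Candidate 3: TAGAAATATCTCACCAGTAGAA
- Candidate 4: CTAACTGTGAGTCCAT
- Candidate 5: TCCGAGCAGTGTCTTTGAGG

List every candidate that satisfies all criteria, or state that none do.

Candidate 2 only.

Candidate 1 (18 nt, A=6 T=5 G=3 C=4): 3' end TA has 0 G/C, need ≥1 ✗; Tm = 64.9 + 41·(7 − 16.4)/18 = 43.5°C ✓; longest run = 2 ✓ — fails.
Candidate 2 (15 nt, A=1 T=4 G=6 C=4): 3' end GG has 2 G/C ✓; Tm = 64.9 + 41·(10 − 16.4)/15 = 47.4°C ✓; longest run = 2 ✓ — passes.
Candidate 3 (22 nt, A=10 T=5 G=3 C=4): 3' end AA has 0 G/C, need ≥1 ✗; Tm = 64.9 + 41·(7 − 16.4)/22 = 47.4°C ✓; longest run = 3 ✓ — fails.
Candidate 4 (16 nt, A=4 T=5 G=3 C=4): 3' end AT has 0 G/C, need ≥1 ✗; Tm = 64.9 + 41·(7 − 16.4)/16 = 40.8°C, outside 41.9–51.3°C ✗; longest run = 2 ✓ — fails.
Candidate 5 (20 nt, A=3 T=6 G=7 C=4): 3' end GG has 2 G/C ✓; Tm = 64.9 + 41·(11 − 16.4)/20 = 53.8°C, outside 41.9–51.3°C ✗; longest run = 3 ✓ — fails.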